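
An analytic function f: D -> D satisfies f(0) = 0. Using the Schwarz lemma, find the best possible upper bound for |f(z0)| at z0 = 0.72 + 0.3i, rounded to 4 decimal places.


Step 1: Schwarz lemma: if f: D -> D is analytic with f(0) = 0, then |f(z)| <= |z| for all z in D, and this is sharp (f(z) = z).
Step 2: |z0|^2 = 0.72^2 + 0.3^2 = 0.6084
Step 3: |z0| = sqrt(0.6084) = 0.78
Step 4: Best bound = |z0| = 0.78

0.78


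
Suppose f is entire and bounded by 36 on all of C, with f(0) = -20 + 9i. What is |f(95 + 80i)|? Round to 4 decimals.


Step 1: By Liouville's theorem, a bounded entire function is constant.
Step 2: f(z) = f(0) = -20 + 9i for all z.
Step 3: |f(w)| = |-20 + 9i| = sqrt(400 + 81)
Step 4: = 21.9317

21.9317


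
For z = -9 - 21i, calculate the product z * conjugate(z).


Step 1: conj(z) = -9 + 21i
Step 2: z * conj(z) = (-9)^2 + (-21)^2
Step 3: = 81 + 441 = 522

522


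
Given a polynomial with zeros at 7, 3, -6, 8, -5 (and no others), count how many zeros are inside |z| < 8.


Step 1: Check each root:
  z = 7: |7| = 7 < 8
  z = 3: |3| = 3 < 8
  z = -6: |-6| = 6 < 8
  z = 8: |8| = 8 >= 8
  z = -5: |-5| = 5 < 8
Step 2: Count = 4

4


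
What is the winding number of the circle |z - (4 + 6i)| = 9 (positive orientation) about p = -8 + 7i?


Step 1: Center c = (4, 6), radius = 9
Step 2: |p - c|^2 = (-12)^2 + 1^2 = 145
Step 3: r^2 = 81
Step 4: |p-c| > r so winding number = 0

0


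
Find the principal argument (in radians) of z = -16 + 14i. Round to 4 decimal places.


Step 1: z = -16 + 14i
Step 2: arg(z) = atan2(14, -16)
Step 3: arg(z) = 2.4228

2.4228


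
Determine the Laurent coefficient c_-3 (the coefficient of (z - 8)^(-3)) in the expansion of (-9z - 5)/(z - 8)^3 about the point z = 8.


Step 1: Write the numerator in powers of (z - 8): -9z - 5 = -9(z - 8) + (-9*8 - 5) = -9(z - 8) - 77
Step 2: Divide by (z - 8)^3: f(z) = -77(z - 8)^(-3) - 9(z - 8)^(-2)
Step 3: This finite sum is the Laurent series of f about z = 8.
Step 4: Coefficient of (z - 8)^(-3) = -9*8 - 5 = -77

-77


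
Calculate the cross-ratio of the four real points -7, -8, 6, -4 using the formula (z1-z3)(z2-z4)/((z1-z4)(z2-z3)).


Step 1: (z1-z3)(z2-z4) = (-13) * (-4) = 52
Step 2: (z1-z4)(z2-z3) = (-3) * (-14) = 42
Step 3: Cross-ratio = 52/42 = 26/21

26/21


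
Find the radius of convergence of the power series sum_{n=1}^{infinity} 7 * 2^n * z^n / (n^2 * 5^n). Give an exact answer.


Step 1: General term a_n = 7 * 2^n / (n^2 * 5^n)
Step 2: By the root test, |a_n|^(1/n) = 7^(1/n) * 2 / (n^(2/n) * 5) -> 2/5 as n -> infinity (since 7^(1/n) -> 1 and n^(2/n) -> 1)
Step 3: R = 1/lim|a_n|^(1/n) = 5/2

5/2


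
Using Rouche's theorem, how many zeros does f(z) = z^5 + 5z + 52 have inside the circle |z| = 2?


Step 1: On |z| = 2 the three terms have sizes |z^5| = 2^5 = 32, |5z| = 5*2 = 10, |52| = 52
Step 2: The dominant term is g(z) = 52; let h(z) = z^5 + 5z so f = g + h
Step 3: On |z| = 2: |g| = 52 and |h| <= 32 + 10 = 42
Step 4: Since 52 > 42, |h| < |g| on |z| = 2, so by Rouche f has the same number of zeros as g inside |z| < 2
Step 5: g(z) = 52 is a nonzero constant with no zeros inside |z| < 2. Answer = 0

0


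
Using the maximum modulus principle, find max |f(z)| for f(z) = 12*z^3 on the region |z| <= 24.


Step 1: On |z| = 24, |f(z)| = 12 * |z|^3 = 12 * 24^3
Step 2: By maximum modulus principle, maximum is on boundary.
Step 3: Maximum = 12 * 13824 = 165888

165888


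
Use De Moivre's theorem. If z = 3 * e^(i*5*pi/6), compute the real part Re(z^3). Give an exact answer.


Step 1: By De Moivre's theorem, z^3 = 3^3 * e^(i*3*5*pi/6) = 27 * (cos(5*pi/2) + i*sin(5*pi/2))
Step 2: |z|^3 = 3^3 = 27
Step 3: Reduce the angle mod 2*pi: 5*pi/2 - 2*pi = pi/2
Step 4: cos(pi/2) = 0
Step 5: Re(z^3) = 27 * 0 = 0

0


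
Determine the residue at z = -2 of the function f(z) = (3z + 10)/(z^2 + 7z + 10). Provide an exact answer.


Step 1: Q(z) = z^2 + 7z + 10 = (z + 2)(z + 5)
Step 2: Q'(z) = 2z + 7
Step 3: Q'(-2) = 3, P(-2) = 4
Step 4: Res = P(-2)/Q'(-2) = 4/3 = 4/3

4/3


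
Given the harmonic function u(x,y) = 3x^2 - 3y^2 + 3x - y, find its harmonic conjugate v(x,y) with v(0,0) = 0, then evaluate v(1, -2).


Step 1: v_x = -u_y = 6y + 1
Step 2: v_y = u_x = 6x + 3
Step 3: v = 6xy + x + 3y + C
Step 4: v(0,0) = 0 => C = 0
Step 5: v(1, -2) = -17

-17


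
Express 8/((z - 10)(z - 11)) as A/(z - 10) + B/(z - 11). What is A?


Step 1: Multiply both sides by (z - 10) and set z = 10
Step 2: A = 8 / (10 - 11)
Step 3: A = 8 / (-1)
Step 4: A = -8

-8


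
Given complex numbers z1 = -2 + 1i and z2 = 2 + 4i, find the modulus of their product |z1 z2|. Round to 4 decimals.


Step 1: |z1| = sqrt((-2)^2 + 1^2) = sqrt(5)
Step 2: |z2| = sqrt(2^2 + 4^2) = sqrt(20)
Step 3: |z1*z2| = |z1|*|z2| = sqrt(5) * sqrt(20) = sqrt(5 * 20) = sqrt(100)
Step 4: = 10.0

10.0


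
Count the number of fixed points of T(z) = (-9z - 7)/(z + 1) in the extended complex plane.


Step 1: Fixed points satisfy T(z) = z
Step 2: z^2 + 10z + 7 = 0
Step 3: Discriminant = 10^2 - 4*1*7 = 72
Step 4: Number of fixed points = 2

2


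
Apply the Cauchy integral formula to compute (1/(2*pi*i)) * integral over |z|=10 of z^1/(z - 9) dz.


Step 1: f(z) = z^1, a = 9 is inside |z| = 10
Step 2: By Cauchy integral formula: (1/(2pi*i)) * integral = f(a)
Step 3: f(9) = 9^1 = 9

9


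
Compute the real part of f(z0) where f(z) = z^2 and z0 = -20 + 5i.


Step 1: z0 = -20 + 5i
Step 2: z0^2 = (-20)^2 - 5^2 - 200i
Step 3: real part = 400 - 25 = 375

375


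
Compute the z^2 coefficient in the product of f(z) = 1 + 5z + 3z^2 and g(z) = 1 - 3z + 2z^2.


Step 1: z^2 term in f*g comes from: (1)*(2z^2) + (5z)*(-3z) + (3z^2)*(1)
Step 2: = 2 - 15 + 3
Step 3: = -10

-10


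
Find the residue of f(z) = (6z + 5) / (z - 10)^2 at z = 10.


Step 1: Pole of order 2 at z = 10
Step 2: Res = lim d/dz [(z - 10)^2 * f(z)] as z -> 10
Step 3: (z - 10)^2 * f(z) = 6z + 5
Step 4: d/dz[6z + 5] = 6

6


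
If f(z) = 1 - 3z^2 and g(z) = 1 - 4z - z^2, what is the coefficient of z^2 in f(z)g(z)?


Step 1: z^2 term in f*g comes from: (1)*(-z^2) + (0)*(-4z) + (-3z^2)*(1)
Step 2: = -1 + 0 - 3
Step 3: = -4

-4


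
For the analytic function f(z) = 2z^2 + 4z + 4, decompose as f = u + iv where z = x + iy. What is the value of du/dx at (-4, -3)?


Step 1: f(z) = 2(x+iy)^2 + 4(x+iy) + 4
Step 2: u = 2(x^2 - y^2) + 4x + 4
Step 3: u_x = 4x + 4
Step 4: At (-4, -3): u_x = -16 + 4 = -12

-12


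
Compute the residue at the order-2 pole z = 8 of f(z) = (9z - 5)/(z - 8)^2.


Step 1: Pole of order 2 at z = 8
Step 2: Res = lim d/dz [(z - 8)^2 * f(z)] as z -> 8
Step 3: (z - 8)^2 * f(z) = 9z - 5
Step 4: d/dz[9z - 5] = 9

9


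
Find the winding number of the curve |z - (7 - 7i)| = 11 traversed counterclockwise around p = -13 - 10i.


Step 1: Center c = (7, -7), radius = 11
Step 2: |p - c|^2 = (-20)^2 + (-3)^2 = 409
Step 3: r^2 = 121
Step 4: |p-c| > r so winding number = 0

0


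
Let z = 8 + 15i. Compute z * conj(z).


Step 1: conj(z) = 8 - 15i
Step 2: z * conj(z) = 8^2 + 15^2
Step 3: = 64 + 225 = 289

289


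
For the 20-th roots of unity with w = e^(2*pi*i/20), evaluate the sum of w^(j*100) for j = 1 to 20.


Step 1: The sum sum_{j=1}^{n} w^(k*j) equals n if n | k, else 0.
Step 2: Here n = 20, k = 100
Step 3: Does n divide k? 20 | 100 -> True
Step 4: Sum = 20

20


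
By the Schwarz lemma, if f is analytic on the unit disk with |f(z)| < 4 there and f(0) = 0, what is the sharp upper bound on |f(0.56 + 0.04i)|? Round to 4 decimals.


Step 1: g = f/4 maps D -> D with g(0) = 0, so by the Schwarz lemma |g(z)| <= |z|, i.e. |f(z)| <= 4|z|; this is sharp (f(z) = 4z).
Step 2: |z0|^2 = 0.56^2 + 0.04^2 = 0.3152
Step 3: |z0| = sqrt(0.3152) = 0.561427
Step 4: Best bound = 4 * |z0| = 4 * 0.561427 = 2.2457

2.2457


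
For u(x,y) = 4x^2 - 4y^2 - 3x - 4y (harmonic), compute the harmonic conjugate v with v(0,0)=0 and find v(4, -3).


Step 1: v_x = -u_y = 8y + 4
Step 2: v_y = u_x = 8x - 3
Step 3: v = 8xy + 4x - 3y + C
Step 4: v(0,0) = 0 => C = 0
Step 5: v(4, -3) = -71

-71


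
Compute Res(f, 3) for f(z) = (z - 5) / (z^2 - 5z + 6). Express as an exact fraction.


Step 1: Q(z) = z^2 - 5z + 6 = (z - 3)(z - 2)
Step 2: Q'(z) = 2z - 5
Step 3: Q'(3) = 1, P(3) = -2
Step 4: Res = P(3)/Q'(3) = -2/1 = -2

-2


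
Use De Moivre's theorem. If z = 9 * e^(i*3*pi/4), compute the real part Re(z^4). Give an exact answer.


Step 1: By De Moivre's theorem, z^4 = 9^4 * e^(i*4*3*pi/4) = 6561 * (cos(3*pi) + i*sin(3*pi))
Step 2: |z|^4 = 9^4 = 6561
Step 3: Reduce the angle mod 2*pi: 3*pi - 2*pi = pi
Step 4: cos(pi) = -1
Step 5: Re(z^4) = 6561 * (-1) = -6561

-6561


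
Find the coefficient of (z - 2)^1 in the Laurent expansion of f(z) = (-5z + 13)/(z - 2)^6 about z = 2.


Step 1: Write the numerator in powers of (z - 2): -5z + 13 = -5(z - 2) + (-5*2 + 13) = -5(z - 2) + 3
Step 2: Divide by (z - 2)^6: f(z) = 3(z - 2)^(-6) - 5(z - 2)^(-5)
Step 3: This finite sum is the Laurent series of f about z = 2.
Step 4: Only the powers -6 and -5 appear, so the coefficient of (z - 2)^1 = 0

0


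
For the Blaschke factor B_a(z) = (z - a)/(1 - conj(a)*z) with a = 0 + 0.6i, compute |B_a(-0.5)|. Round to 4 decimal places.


Step 1: Numerator z0 - a = -0.5 - (0 + 0.6i) = -0.5 - 0.6i
Step 2: Denominator 1 - conj(a)*z0 = 1 - (0 - 0.6i)*(-0.5) = 1 - 0.3i
Step 3: |z0 - a|^2 = (-0.5)^2 + (-0.6)^2 = 0.61; |1 - conj(a)*z0|^2 = 1^2 + (-0.3)^2 = 1.09
Step 4: |B_a(-0.5)| = sqrt(0.61 / 1.09) = sqrt(0.559633)
Step 5: = 0.7481

0.7481


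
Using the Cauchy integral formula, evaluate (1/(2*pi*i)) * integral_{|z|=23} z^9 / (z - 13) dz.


Step 1: f(z) = z^9, a = 13 is inside |z| = 23
Step 2: By Cauchy integral formula: (1/(2pi*i)) * integral = f(a)
Step 3: f(13) = 13^9 = 10604499373

10604499373


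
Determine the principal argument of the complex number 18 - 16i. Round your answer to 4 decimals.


Step 1: z = 18 - 16i
Step 2: arg(z) = atan2(-16, 18)
Step 3: arg(z) = -0.7266

-0.7266


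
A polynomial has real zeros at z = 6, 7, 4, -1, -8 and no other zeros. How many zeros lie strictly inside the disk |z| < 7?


Step 1: Check each root:
  z = 6: |6| = 6 < 7
  z = 7: |7| = 7 >= 7
  z = 4: |4| = 4 < 7
  z = -1: |-1| = 1 < 7
  z = -8: |-8| = 8 >= 7
Step 2: Count = 3

3


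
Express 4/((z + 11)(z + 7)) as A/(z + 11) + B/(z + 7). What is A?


Step 1: Multiply both sides by (z + 11) and set z = -11
Step 2: A = 4 / (-11 + 7)
Step 3: A = 4 / (-4)
Step 4: A = -1

-1


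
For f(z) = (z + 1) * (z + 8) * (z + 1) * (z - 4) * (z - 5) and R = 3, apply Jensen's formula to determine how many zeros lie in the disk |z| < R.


Jensen's formula: (1/2pi)*integral log|f(Re^it)|dt = log|f(0)| + sum_{|a_k|<R} log(R/|a_k|)
Step 1: f(0) = 1 * 8 * 1 * (-4) * (-5) = 160
Step 2: log|f(0)| = log|-1| + log|-8| + log|-1| + log|4| + log|5| = 5.0752
Step 3: Zeros inside |z| < 3: -1, -1
Step 4: Jensen sum = log(3/1) + log(3/1) = 2.1972
Step 5: n(R) = number of terms in the Jensen sum = count of zeros inside |z| < 3 = 2

2


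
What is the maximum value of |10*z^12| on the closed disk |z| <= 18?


Step 1: On |z| = 18, |f(z)| = 10 * |z|^12 = 10 * 18^12
Step 2: By maximum modulus principle, maximum is on boundary.
Step 3: Maximum = 10 * 1156831381426176 = 11568313814261760

11568313814261760


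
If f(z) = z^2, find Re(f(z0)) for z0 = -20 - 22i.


Step 1: z0 = -20 - 22i
Step 2: z0^2 = (-20)^2 - (-22)^2 + 880i
Step 3: real part = 400 - 484 = -84

-84


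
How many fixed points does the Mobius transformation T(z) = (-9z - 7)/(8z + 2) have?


Step 1: Fixed points satisfy T(z) = z
Step 2: 8z^2 + 11z + 7 = 0
Step 3: Discriminant = 11^2 - 4*8*7 = -103
Step 4: Number of fixed points = 2

2


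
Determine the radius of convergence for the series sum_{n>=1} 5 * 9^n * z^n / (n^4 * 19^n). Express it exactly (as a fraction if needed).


Step 1: General term a_n = 5 * 9^n / (n^4 * 19^n)
Step 2: By the root test, |a_n|^(1/n) = 5^(1/n) * 9 / (n^(4/n) * 19) -> 9/19 as n -> infinity (since 5^(1/n) -> 1 and n^(4/n) -> 1)
Step 3: R = 1/lim|a_n|^(1/n) = 19/9

19/9


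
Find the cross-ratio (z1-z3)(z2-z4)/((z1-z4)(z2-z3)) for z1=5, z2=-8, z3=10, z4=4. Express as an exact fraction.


Step 1: (z1-z3)(z2-z4) = (-5) * (-12) = 60
Step 2: (z1-z4)(z2-z3) = 1 * (-18) = -18
Step 3: Cross-ratio = -60/18 = -10/3

-10/3


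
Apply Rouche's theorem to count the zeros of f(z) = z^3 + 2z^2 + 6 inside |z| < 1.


Step 1: On |z| = 1 the three terms have sizes |z^3| = 1^3 = 1, |2z^2| = 2*1^2 = 2, |6| = 6
Step 2: The dominant term is g(z) = 6; let h(z) = z^3 + 2z^2 so f = g + h
Step 3: On |z| = 1: |g| = 6 and |h| <= 1 + 2 = 3
Step 4: Since 6 > 3, |h| < |g| on |z| = 1, so by Rouche f has the same number of zeros as g inside |z| < 1
Step 5: g(z) = 6 is a nonzero constant with no zeros inside |z| < 1. Answer = 0

0


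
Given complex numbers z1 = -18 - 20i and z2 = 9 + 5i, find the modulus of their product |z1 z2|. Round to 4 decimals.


Step 1: |z1| = sqrt((-18)^2 + (-20)^2) = sqrt(724)
Step 2: |z2| = sqrt(9^2 + 5^2) = sqrt(106)
Step 3: |z1*z2| = |z1|*|z2| = sqrt(724) * sqrt(106) = sqrt(724 * 106) = sqrt(76744)
Step 4: = 277.0271

277.0271


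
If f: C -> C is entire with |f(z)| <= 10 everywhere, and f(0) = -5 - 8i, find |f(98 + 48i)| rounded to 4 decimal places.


Step 1: By Liouville's theorem, a bounded entire function is constant.
Step 2: f(z) = f(0) = -5 - 8i for all z.
Step 3: |f(w)| = |-5 - 8i| = sqrt(25 + 64)
Step 4: = 9.434

9.434


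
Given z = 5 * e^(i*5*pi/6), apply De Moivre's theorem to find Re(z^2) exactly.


Step 1: By De Moivre's theorem, z^2 = 5^2 * e^(i*2*5*pi/6) = 25 * (cos(5*pi/3) + i*sin(5*pi/3))
Step 2: |z|^2 = 5^2 = 25
Step 3: The angle 5*pi/3 already lies in [0, 2*pi)
Step 4: cos(5*pi/3) = 1/2
Step 5: Re(z^2) = 25 * 1/2 = 25/2

25/2


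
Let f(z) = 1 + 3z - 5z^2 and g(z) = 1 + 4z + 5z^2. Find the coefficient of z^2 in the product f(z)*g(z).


Step 1: z^2 term in f*g comes from: (1)*(5z^2) + (3z)*(4z) + (-5z^2)*(1)
Step 2: = 5 + 12 - 5
Step 3: = 12

12


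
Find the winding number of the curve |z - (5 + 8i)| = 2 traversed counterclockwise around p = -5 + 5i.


Step 1: Center c = (5, 8), radius = 2
Step 2: |p - c|^2 = (-10)^2 + (-3)^2 = 109
Step 3: r^2 = 4
Step 4: |p-c| > r so winding number = 0

0


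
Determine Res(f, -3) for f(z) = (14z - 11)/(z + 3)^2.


Step 1: Pole of order 2 at z = -3
Step 2: Res = lim d/dz [(z + 3)^2 * f(z)] as z -> -3
Step 3: (z + 3)^2 * f(z) = 14z - 11
Step 4: d/dz[14z - 11] = 14

14


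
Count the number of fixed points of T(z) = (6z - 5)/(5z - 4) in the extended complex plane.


Step 1: Fixed points satisfy T(z) = z
Step 2: 5z^2 - 10z + 5 = 0
Step 3: Discriminant = (-10)^2 - 4*5*5 = 0
Step 4: Number of fixed points = 1

1


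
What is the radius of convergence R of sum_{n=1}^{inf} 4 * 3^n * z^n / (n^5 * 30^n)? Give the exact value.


Step 1: General term a_n = 4 * 3^n / (n^5 * 30^n)
Step 2: By the root test, |a_n|^(1/n) = 4^(1/n) * 3 / (n^(5/n) * 30) -> 3/30 as n -> infinity (since 4^(1/n) -> 1 and n^(5/n) -> 1)
Step 3: R = 1/lim|a_n|^(1/n) = 30/3 = 10

10


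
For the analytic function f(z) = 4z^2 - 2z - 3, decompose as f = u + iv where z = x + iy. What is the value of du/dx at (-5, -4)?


Step 1: f(z) = 4(x+iy)^2 - 2(x+iy) - 3
Step 2: u = 4(x^2 - y^2) - 2x - 3
Step 3: u_x = 8x - 2
Step 4: At (-5, -4): u_x = -40 - 2 = -42

-42


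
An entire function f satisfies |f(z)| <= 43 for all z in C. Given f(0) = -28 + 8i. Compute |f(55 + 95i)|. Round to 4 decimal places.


Step 1: By Liouville's theorem, a bounded entire function is constant.
Step 2: f(z) = f(0) = -28 + 8i for all z.
Step 3: |f(w)| = |-28 + 8i| = sqrt(784 + 64)
Step 4: = 29.1204

29.1204


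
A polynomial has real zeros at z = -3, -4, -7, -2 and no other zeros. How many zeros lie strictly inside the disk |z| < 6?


Step 1: Check each root:
  z = -3: |-3| = 3 < 6
  z = -4: |-4| = 4 < 6
  z = -7: |-7| = 7 >= 6
  z = -2: |-2| = 2 < 6
Step 2: Count = 3

3


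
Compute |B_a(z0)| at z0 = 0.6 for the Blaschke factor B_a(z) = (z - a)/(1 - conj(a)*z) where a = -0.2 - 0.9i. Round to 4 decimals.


Step 1: Numerator z0 - a = 0.6 - (-0.2 - 0.9i) = 0.8 + 0.9i
Step 2: Denominator 1 - conj(a)*z0 = 1 - (-0.2 + 0.9i)*0.6 = 1.12 - 0.54i
Step 3: |z0 - a|^2 = 0.8^2 + 0.9^2 = 1.45; |1 - conj(a)*z0|^2 = 1.12^2 + (-0.54)^2 = 1.546
Step 4: |B_a(0.6)| = sqrt(1.45 / 1.546) = sqrt(0.937904)
Step 5: = 0.9685

0.9685


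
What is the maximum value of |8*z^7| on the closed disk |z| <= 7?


Step 1: On |z| = 7, |f(z)| = 8 * |z|^7 = 8 * 7^7
Step 2: By maximum modulus principle, maximum is on boundary.
Step 3: Maximum = 8 * 823543 = 6588344

6588344


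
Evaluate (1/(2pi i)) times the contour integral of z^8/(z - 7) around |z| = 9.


Step 1: f(z) = z^8, a = 7 is inside |z| = 9
Step 2: By Cauchy integral formula: (1/(2pi*i)) * integral = f(a)
Step 3: f(7) = 7^8 = 5764801

5764801


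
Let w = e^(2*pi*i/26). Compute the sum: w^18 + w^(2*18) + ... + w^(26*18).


Step 1: The sum sum_{j=1}^{n} w^(k*j) equals n if n | k, else 0.
Step 2: Here n = 26, k = 18
Step 3: Does n divide k? 26 | 18 -> False
Step 4: Sum = 0

0


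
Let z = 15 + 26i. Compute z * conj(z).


Step 1: conj(z) = 15 - 26i
Step 2: z * conj(z) = 15^2 + 26^2
Step 3: = 225 + 676 = 901

901


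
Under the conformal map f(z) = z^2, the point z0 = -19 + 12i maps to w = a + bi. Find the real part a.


Step 1: z0 = -19 + 12i
Step 2: z0^2 = (-19)^2 - 12^2 - 456i
Step 3: real part = 361 - 144 = 217

217


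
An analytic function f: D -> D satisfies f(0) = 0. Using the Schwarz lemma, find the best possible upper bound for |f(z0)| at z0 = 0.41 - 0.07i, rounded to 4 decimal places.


Step 1: Schwarz lemma: if f: D -> D is analytic with f(0) = 0, then |f(z)| <= |z| for all z in D, and this is sharp (f(z) = z).
Step 2: |z0|^2 = 0.41^2 + (-0.07)^2 = 0.173
Step 3: |z0| = sqrt(0.173) = 0.415933
Step 4: Best bound = |z0| = 0.4159

0.4159


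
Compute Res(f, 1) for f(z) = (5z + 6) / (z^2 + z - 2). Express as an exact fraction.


Step 1: Q(z) = z^2 + z - 2 = (z - 1)(z + 2)
Step 2: Q'(z) = 2z + 1
Step 3: Q'(1) = 3, P(1) = 11
Step 4: Res = P(1)/Q'(1) = 11/3 = 11/3

11/3


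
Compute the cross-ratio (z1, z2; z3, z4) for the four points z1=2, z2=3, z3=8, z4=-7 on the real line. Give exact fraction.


Step 1: (z1-z3)(z2-z4) = (-6) * 10 = -60
Step 2: (z1-z4)(z2-z3) = 9 * (-5) = -45
Step 3: Cross-ratio = 60/45 = 4/3

4/3


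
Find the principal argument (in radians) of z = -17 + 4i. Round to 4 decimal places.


Step 1: z = -17 + 4i
Step 2: arg(z) = atan2(4, -17)
Step 3: arg(z) = 2.9105

2.9105


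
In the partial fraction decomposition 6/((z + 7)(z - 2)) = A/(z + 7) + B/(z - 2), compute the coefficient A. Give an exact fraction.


Step 1: Multiply both sides by (z + 7) and set z = -7
Step 2: A = 6 / (-7 - 2)
Step 3: A = 6 / (-9)
Step 4: A = -2/3

-2/3


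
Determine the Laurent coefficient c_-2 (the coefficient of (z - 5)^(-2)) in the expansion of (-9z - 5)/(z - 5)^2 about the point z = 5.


Step 1: Write the numerator in powers of (z - 5): -9z - 5 = -9(z - 5) + (-9*5 - 5) = -9(z - 5) - 50
Step 2: Divide by (z - 5)^2: f(z) = -50(z - 5)^(-2) - 9(z - 5)^(-1)
Step 3: This finite sum is the Laurent series of f about z = 5.
Step 4: Coefficient of (z - 5)^(-2) = -9*5 - 5 = -50

-50


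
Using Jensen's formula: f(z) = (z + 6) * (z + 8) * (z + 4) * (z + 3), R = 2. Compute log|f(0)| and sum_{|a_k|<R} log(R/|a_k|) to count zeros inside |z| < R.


Jensen's formula: (1/2pi)*integral log|f(Re^it)|dt = log|f(0)| + sum_{|a_k|<R} log(R/|a_k|)
Step 1: f(0) = 6 * 8 * 4 * 3 = 576
Step 2: log|f(0)| = log|-6| + log|-8| + log|-4| + log|-3| = 6.3561
Step 3: Zeros inside |z| < 2: none
Step 4: Jensen sum = (empty sum) = 0
Step 5: n(R) = number of terms in the Jensen sum = count of zeros inside |z| < 2 = 0

0


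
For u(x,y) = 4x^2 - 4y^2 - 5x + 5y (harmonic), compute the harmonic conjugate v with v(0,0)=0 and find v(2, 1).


Step 1: v_x = -u_y = 8y - 5
Step 2: v_y = u_x = 8x - 5
Step 3: v = 8xy - 5x - 5y + C
Step 4: v(0,0) = 0 => C = 0
Step 5: v(2, 1) = 1

1


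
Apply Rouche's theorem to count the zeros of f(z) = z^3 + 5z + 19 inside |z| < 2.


Step 1: On |z| = 2 the three terms have sizes |z^3| = 2^3 = 8, |5z| = 5*2 = 10, |19| = 19
Step 2: The dominant term is g(z) = 19; let h(z) = z^3 + 5z so f = g + h
Step 3: On |z| = 2: |g| = 19 and |h| <= 8 + 10 = 18
Step 4: Since 19 > 18, |h| < |g| on |z| = 2, so by Rouche f has the same number of zeros as g inside |z| < 2
Step 5: g(z) = 19 is a nonzero constant with no zeros inside |z| < 2. Answer = 0

0


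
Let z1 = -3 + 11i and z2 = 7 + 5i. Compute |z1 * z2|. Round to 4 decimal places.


Step 1: |z1| = sqrt((-3)^2 + 11^2) = sqrt(130)
Step 2: |z2| = sqrt(7^2 + 5^2) = sqrt(74)
Step 3: |z1*z2| = |z1|*|z2| = sqrt(130) * sqrt(74) = sqrt(130 * 74) = sqrt(9620)
Step 4: = 98.0816

98.0816


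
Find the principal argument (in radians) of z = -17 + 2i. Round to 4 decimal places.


Step 1: z = -17 + 2i
Step 2: arg(z) = atan2(2, -17)
Step 3: arg(z) = 3.0245

3.0245


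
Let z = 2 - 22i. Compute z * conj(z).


Step 1: conj(z) = 2 + 22i
Step 2: z * conj(z) = 2^2 + (-22)^2
Step 3: = 4 + 484 = 488

488


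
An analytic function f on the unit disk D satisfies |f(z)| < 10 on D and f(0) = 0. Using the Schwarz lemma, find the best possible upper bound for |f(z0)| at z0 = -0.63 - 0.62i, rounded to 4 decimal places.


Step 1: g = f/10 maps D -> D with g(0) = 0, so by the Schwarz lemma |g(z)| <= |z|, i.e. |f(z)| <= 10|z|; this is sharp (f(z) = 10z).
Step 2: |z0|^2 = (-0.63)^2 + (-0.62)^2 = 0.7813
Step 3: |z0| = sqrt(0.7813) = 0.883912
Step 4: Best bound = 10 * |z0| = 10 * 0.883912 = 8.8391

8.8391


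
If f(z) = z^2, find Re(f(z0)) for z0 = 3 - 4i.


Step 1: z0 = 3 - 4i
Step 2: z0^2 = 3^2 - (-4)^2 - 24i
Step 3: real part = 9 - 16 = -7

-7


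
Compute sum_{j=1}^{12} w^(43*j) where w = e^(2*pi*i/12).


Step 1: The sum sum_{j=1}^{n} w^(k*j) equals n if n | k, else 0.
Step 2: Here n = 12, k = 43
Step 3: Does n divide k? 12 | 43 -> False
Step 4: Sum = 0

0


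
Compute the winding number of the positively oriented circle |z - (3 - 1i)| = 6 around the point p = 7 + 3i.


Step 1: Center c = (3, -1), radius = 6
Step 2: |p - c|^2 = 4^2 + 4^2 = 32
Step 3: r^2 = 36
Step 4: |p-c| < r so winding number = 1

1


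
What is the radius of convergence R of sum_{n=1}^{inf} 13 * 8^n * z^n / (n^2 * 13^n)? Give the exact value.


Step 1: General term a_n = 13 * 8^n / (n^2 * 13^n)
Step 2: By the root test, |a_n|^(1/n) = 13^(1/n) * 8 / (n^(2/n) * 13) -> 8/13 as n -> infinity (since 13^(1/n) -> 1 and n^(2/n) -> 1)
Step 3: R = 1/lim|a_n|^(1/n) = 13/8

13/8


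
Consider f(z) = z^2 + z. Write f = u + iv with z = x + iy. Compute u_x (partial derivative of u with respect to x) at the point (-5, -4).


Step 1: f(z) = (x+iy)^2 + (x+iy) + 0
Step 2: u = (x^2 - y^2) + x + 0
Step 3: u_x = 2x + 1
Step 4: At (-5, -4): u_x = -10 + 1 = -9

-9


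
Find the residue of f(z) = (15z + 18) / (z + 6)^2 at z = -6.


Step 1: Pole of order 2 at z = -6
Step 2: Res = lim d/dz [(z + 6)^2 * f(z)] as z -> -6
Step 3: (z + 6)^2 * f(z) = 15z + 18
Step 4: d/dz[15z + 18] = 15

15


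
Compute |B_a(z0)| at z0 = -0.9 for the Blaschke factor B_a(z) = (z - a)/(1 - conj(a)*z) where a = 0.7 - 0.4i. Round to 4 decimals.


Step 1: Numerator z0 - a = -0.9 - (0.7 - 0.4i) = -1.6 + 0.4i
Step 2: Denominator 1 - conj(a)*z0 = 1 - (0.7 + 0.4i)*(-0.9) = 1.63 + 0.36i
Step 3: |z0 - a|^2 = (-1.6)^2 + 0.4^2 = 2.72; |1 - conj(a)*z0|^2 = 1.63^2 + 0.36^2 = 2.7865
Step 4: |B_a(-0.9)| = sqrt(2.72 / 2.7865) = sqrt(0.976135)
Step 5: = 0.988

0.988


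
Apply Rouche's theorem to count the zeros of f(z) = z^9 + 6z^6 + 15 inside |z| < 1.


Step 1: On |z| = 1 the three terms have sizes |z^9| = 1^9 = 1, |6z^6| = 6*1^6 = 6, |15| = 15
Step 2: The dominant term is g(z) = 15; let h(z) = z^9 + 6z^6 so f = g + h
Step 3: On |z| = 1: |g| = 15 and |h| <= 1 + 6 = 7
Step 4: Since 15 > 7, |h| < |g| on |z| = 1, so by Rouche f has the same number of zeros as g inside |z| < 1
Step 5: g(z) = 15 is a nonzero constant with no zeros inside |z| < 1. Answer = 0

0


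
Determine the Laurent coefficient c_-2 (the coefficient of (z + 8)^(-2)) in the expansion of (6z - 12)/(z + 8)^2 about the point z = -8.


Step 1: Write the numerator in powers of (z + 8): 6z - 12 = 6(z + 8) + (6*(-8) - 12) = 6(z + 8) - 60
Step 2: Divide by (z + 8)^2: f(z) = -60(z + 8)^(-2) + 6(z + 8)^(-1)
Step 3: This finite sum is the Laurent series of f about z = -8.
Step 4: Coefficient of (z + 8)^(-2) = 6*(-8) - 12 = -60

-60


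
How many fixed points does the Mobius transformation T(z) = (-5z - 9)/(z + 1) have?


Step 1: Fixed points satisfy T(z) = z
Step 2: z^2 + 6z + 9 = 0
Step 3: Discriminant = 6^2 - 4*1*9 = 0
Step 4: Number of fixed points = 1

1


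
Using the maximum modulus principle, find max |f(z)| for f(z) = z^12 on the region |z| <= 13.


Step 1: On |z| = 13, |f(z)| = |z|^12 = 13^12
Step 2: By maximum modulus principle, maximum is on boundary.
Step 3: Maximum = 23298085122481 = 23298085122481

23298085122481


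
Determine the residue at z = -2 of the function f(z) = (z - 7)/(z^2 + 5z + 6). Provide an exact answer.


Step 1: Q(z) = z^2 + 5z + 6 = (z + 2)(z + 3)
Step 2: Q'(z) = 2z + 5
Step 3: Q'(-2) = 1, P(-2) = -9
Step 4: Res = P(-2)/Q'(-2) = -9/1 = -9

-9


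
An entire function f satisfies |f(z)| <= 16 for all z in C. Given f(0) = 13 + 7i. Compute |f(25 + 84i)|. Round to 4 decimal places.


Step 1: By Liouville's theorem, a bounded entire function is constant.
Step 2: f(z) = f(0) = 13 + 7i for all z.
Step 3: |f(w)| = |13 + 7i| = sqrt(169 + 49)
Step 4: = 14.7648

14.7648


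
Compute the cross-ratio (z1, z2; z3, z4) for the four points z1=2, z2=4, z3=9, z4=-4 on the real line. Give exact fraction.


Step 1: (z1-z3)(z2-z4) = (-7) * 8 = -56
Step 2: (z1-z4)(z2-z3) = 6 * (-5) = -30
Step 3: Cross-ratio = 56/30 = 28/15

28/15


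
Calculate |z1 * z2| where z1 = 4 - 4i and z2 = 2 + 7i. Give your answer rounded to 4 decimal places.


Step 1: |z1| = sqrt(4^2 + (-4)^2) = sqrt(32)
Step 2: |z2| = sqrt(2^2 + 7^2) = sqrt(53)
Step 3: |z1*z2| = |z1|*|z2| = sqrt(32) * sqrt(53) = sqrt(32 * 53) = sqrt(1696)
Step 4: = 41.1825

41.1825


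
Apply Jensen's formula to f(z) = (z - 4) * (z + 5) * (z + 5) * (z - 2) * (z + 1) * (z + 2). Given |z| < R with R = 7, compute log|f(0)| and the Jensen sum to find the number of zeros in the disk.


Jensen's formula: (1/2pi)*integral log|f(Re^it)|dt = log|f(0)| + sum_{|a_k|<R} log(R/|a_k|)
Step 1: f(0) = (-4) * 5 * 5 * (-2) * 1 * 2 = 400
Step 2: log|f(0)| = log|4| + log|-5| + log|-5| + log|2| + log|-1| + log|-2| = 5.9915
Step 3: Zeros inside |z| < 7: 4, -5, -5, 2, -1, -2
Step 4: Jensen sum = log(7/4) + log(7/5) + log(7/5) + log(7/2) + log(7/1) + log(7/2) = 5.684
Step 5: n(R) = number of terms in the Jensen sum = count of zeros inside |z| < 7 = 6

6


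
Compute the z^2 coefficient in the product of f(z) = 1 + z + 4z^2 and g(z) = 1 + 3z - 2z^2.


Step 1: z^2 term in f*g comes from: (1)*(-2z^2) + (z)*(3z) + (4z^2)*(1)
Step 2: = -2 + 3 + 4
Step 3: = 5

5


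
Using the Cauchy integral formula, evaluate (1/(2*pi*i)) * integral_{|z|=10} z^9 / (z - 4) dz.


Step 1: f(z) = z^9, a = 4 is inside |z| = 10
Step 2: By Cauchy integral formula: (1/(2pi*i)) * integral = f(a)
Step 3: f(4) = 4^9 = 262144

262144


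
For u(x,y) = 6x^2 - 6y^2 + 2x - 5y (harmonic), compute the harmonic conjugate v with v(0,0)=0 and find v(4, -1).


Step 1: v_x = -u_y = 12y + 5
Step 2: v_y = u_x = 12x + 2
Step 3: v = 12xy + 5x + 2y + C
Step 4: v(0,0) = 0 => C = 0
Step 5: v(4, -1) = -30

-30


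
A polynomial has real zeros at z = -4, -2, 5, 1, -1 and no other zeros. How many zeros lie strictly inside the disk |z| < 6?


Step 1: Check each root:
  z = -4: |-4| = 4 < 6
  z = -2: |-2| = 2 < 6
  z = 5: |5| = 5 < 6
  z = 1: |1| = 1 < 6
  z = -1: |-1| = 1 < 6
Step 2: Count = 5

5


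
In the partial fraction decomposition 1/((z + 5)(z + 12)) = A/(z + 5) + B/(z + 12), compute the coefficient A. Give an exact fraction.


Step 1: Multiply both sides by (z + 5) and set z = -5
Step 2: A = 1 / (-5 + 12)
Step 3: A = 1 / 7
Step 4: A = 1/7

1/7


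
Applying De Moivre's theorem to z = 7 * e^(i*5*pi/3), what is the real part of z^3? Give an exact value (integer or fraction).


Step 1: By De Moivre's theorem, z^3 = 7^3 * e^(i*3*5*pi/3) = 343 * (cos(5*pi) + i*sin(5*pi))
Step 2: |z|^3 = 7^3 = 343
Step 3: Reduce the angle mod 2*pi: 5*pi - 4*pi = pi
Step 4: cos(pi) = -1
Step 5: Re(z^3) = 343 * (-1) = -343

-343


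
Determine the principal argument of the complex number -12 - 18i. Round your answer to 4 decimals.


Step 1: z = -12 - 18i
Step 2: arg(z) = atan2(-18, -12)
Step 3: arg(z) = -2.1588

-2.1588


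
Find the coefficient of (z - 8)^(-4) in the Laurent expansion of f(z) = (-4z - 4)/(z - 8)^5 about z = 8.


Step 1: Write the numerator in powers of (z - 8): -4z - 4 = -4(z - 8) + (-4*8 - 4) = -4(z - 8) - 36
Step 2: Divide by (z - 8)^5: f(z) = -36(z - 8)^(-5) - 4(z - 8)^(-4)
Step 3: This finite sum is the Laurent series of f about z = 8.
Step 4: Coefficient of (z - 8)^(-4) = coefficient of (z - 8) in the re-centred numerator = -4

-4


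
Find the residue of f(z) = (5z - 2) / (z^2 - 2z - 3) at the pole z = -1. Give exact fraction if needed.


Step 1: Q(z) = z^2 - 2z - 3 = (z + 1)(z - 3)
Step 2: Q'(z) = 2z - 2
Step 3: Q'(-1) = -4, P(-1) = -7
Step 4: Res = P(-1)/Q'(-1) = -7/(-4) = 7/4

7/4


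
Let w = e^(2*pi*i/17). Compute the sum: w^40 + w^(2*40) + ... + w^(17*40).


Step 1: The sum sum_{j=1}^{n} w^(k*j) equals n if n | k, else 0.
Step 2: Here n = 17, k = 40
Step 3: Does n divide k? 17 | 40 -> False
Step 4: Sum = 0

0


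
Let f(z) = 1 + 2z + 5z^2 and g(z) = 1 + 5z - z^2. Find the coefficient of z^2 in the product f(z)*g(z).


Step 1: z^2 term in f*g comes from: (1)*(-z^2) + (2z)*(5z) + (5z^2)*(1)
Step 2: = -1 + 10 + 5
Step 3: = 14

14


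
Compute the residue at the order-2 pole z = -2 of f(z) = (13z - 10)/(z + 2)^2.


Step 1: Pole of order 2 at z = -2
Step 2: Res = lim d/dz [(z + 2)^2 * f(z)] as z -> -2
Step 3: (z + 2)^2 * f(z) = 13z - 10
Step 4: d/dz[13z - 10] = 13

13


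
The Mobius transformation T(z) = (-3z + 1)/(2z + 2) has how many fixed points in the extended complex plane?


Step 1: Fixed points satisfy T(z) = z
Step 2: 2z^2 + 5z - 1 = 0
Step 3: Discriminant = 5^2 - 4*2*(-1) = 33
Step 4: Number of fixed points = 2

2


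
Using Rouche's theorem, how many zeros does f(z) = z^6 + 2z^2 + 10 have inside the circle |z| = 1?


Step 1: On |z| = 1 the three terms have sizes |z^6| = 1^6 = 1, |2z^2| = 2*1^2 = 2, |10| = 10
Step 2: The dominant term is g(z) = 10; let h(z) = z^6 + 2z^2 so f = g + h
Step 3: On |z| = 1: |g| = 10 and |h| <= 1 + 2 = 3
Step 4: Since 10 > 3, |h| < |g| on |z| = 1, so by Rouche f has the same number of zeros as g inside |z| < 1
Step 5: g(z) = 10 is a nonzero constant with no zeros inside |z| < 1. Answer = 0

0


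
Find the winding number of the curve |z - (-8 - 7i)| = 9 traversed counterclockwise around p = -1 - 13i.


Step 1: Center c = (-8, -7), radius = 9
Step 2: |p - c|^2 = 7^2 + (-6)^2 = 85
Step 3: r^2 = 81
Step 4: |p-c| > r so winding number = 0

0


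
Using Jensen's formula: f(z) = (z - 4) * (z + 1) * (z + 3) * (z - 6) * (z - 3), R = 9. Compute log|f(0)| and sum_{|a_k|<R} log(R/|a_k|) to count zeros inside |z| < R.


Jensen's formula: (1/2pi)*integral log|f(Re^it)|dt = log|f(0)| + sum_{|a_k|<R} log(R/|a_k|)
Step 1: f(0) = (-4) * 1 * 3 * (-6) * (-3) = -216
Step 2: log|f(0)| = log|4| + log|-1| + log|-3| + log|6| + log|3| = 5.3753
Step 3: Zeros inside |z| < 9: 4, -1, -3, 6, 3
Step 4: Jensen sum = log(9/4) + log(9/1) + log(9/3) + log(9/6) + log(9/3) = 5.6108
Step 5: n(R) = number of terms in the Jensen sum = count of zeros inside |z| < 9 = 5

5


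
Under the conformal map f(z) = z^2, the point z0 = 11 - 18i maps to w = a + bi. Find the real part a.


Step 1: z0 = 11 - 18i
Step 2: z0^2 = 11^2 - (-18)^2 - 396i
Step 3: real part = 121 - 324 = -203

-203


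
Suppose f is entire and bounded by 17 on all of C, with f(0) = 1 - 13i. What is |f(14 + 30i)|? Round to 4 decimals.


Step 1: By Liouville's theorem, a bounded entire function is constant.
Step 2: f(z) = f(0) = 1 - 13i for all z.
Step 3: |f(w)| = |1 - 13i| = sqrt(1 + 169)
Step 4: = 13.0384

13.0384


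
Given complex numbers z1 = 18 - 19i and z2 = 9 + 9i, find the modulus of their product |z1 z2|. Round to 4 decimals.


Step 1: |z1| = sqrt(18^2 + (-19)^2) = sqrt(685)
Step 2: |z2| = sqrt(9^2 + 9^2) = sqrt(162)
Step 3: |z1*z2| = |z1|*|z2| = sqrt(685) * sqrt(162) = sqrt(685 * 162) = sqrt(110970)
Step 4: = 333.1216

333.1216


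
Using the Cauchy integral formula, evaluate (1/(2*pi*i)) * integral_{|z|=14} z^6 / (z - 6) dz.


Step 1: f(z) = z^6, a = 6 is inside |z| = 14
Step 2: By Cauchy integral formula: (1/(2pi*i)) * integral = f(a)
Step 3: f(6) = 6^6 = 46656

46656


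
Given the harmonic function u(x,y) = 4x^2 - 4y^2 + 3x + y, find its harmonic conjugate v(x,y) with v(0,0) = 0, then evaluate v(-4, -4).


Step 1: v_x = -u_y = 8y - 1
Step 2: v_y = u_x = 8x + 3
Step 3: v = 8xy - x + 3y + C
Step 4: v(0,0) = 0 => C = 0
Step 5: v(-4, -4) = 120

120


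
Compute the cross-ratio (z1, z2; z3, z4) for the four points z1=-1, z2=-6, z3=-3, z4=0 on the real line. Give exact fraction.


Step 1: (z1-z3)(z2-z4) = 2 * (-6) = -12
Step 2: (z1-z4)(z2-z3) = (-1) * (-3) = 3
Step 3: Cross-ratio = -12/3 = -4

-4


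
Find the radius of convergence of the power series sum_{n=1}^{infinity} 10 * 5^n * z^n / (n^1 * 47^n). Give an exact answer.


Step 1: General term a_n = 10 * 5^n / (n^1 * 47^n)
Step 2: By the root test, |a_n|^(1/n) = 10^(1/n) * 5 / (n^(1/n) * 47) -> 5/47 as n -> infinity (since 10^(1/n) -> 1 and n^(1/n) -> 1)
Step 3: R = 1/lim|a_n|^(1/n) = 47/5

47/5


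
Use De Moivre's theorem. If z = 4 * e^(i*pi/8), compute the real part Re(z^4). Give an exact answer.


Step 1: By De Moivre's theorem, z^4 = 4^4 * e^(i*4*pi/8) = 256 * (cos(pi/2) + i*sin(pi/2))
Step 2: |z|^4 = 4^4 = 256
Step 3: The angle pi/2 already lies in [0, 2*pi)
Step 4: cos(pi/2) = 0
Step 5: Re(z^4) = 256 * 0 = 0

0


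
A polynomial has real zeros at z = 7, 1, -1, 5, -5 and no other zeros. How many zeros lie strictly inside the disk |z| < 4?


Step 1: Check each root:
  z = 7: |7| = 7 >= 4
  z = 1: |1| = 1 < 4
  z = -1: |-1| = 1 < 4
  z = 5: |5| = 5 >= 4
  z = -5: |-5| = 5 >= 4
Step 2: Count = 2

2


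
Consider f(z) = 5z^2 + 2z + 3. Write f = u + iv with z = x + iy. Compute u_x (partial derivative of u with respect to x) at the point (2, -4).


Step 1: f(z) = 5(x+iy)^2 + 2(x+iy) + 3
Step 2: u = 5(x^2 - y^2) + 2x + 3
Step 3: u_x = 10x + 2
Step 4: At (2, -4): u_x = 20 + 2 = 22

22


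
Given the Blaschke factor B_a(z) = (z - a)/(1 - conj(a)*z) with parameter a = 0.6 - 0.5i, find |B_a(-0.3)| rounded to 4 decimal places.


Step 1: Numerator z0 - a = -0.3 - (0.6 - 0.5i) = -0.9 + 0.5i
Step 2: Denominator 1 - conj(a)*z0 = 1 - (0.6 + 0.5i)*(-0.3) = 1.18 + 0.15i
Step 3: |z0 - a|^2 = (-0.9)^2 + 0.5^2 = 1.06; |1 - conj(a)*z0|^2 = 1.18^2 + 0.15^2 = 1.4149
Step 4: |B_a(-0.3)| = sqrt(1.06 / 1.4149) = sqrt(0.74917)
Step 5: = 0.8655

0.8655


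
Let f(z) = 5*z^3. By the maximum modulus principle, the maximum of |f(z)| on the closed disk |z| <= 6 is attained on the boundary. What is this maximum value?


Step 1: On |z| = 6, |f(z)| = 5 * |z|^3 = 5 * 6^3
Step 2: By maximum modulus principle, maximum is on boundary.
Step 3: Maximum = 5 * 216 = 1080

1080


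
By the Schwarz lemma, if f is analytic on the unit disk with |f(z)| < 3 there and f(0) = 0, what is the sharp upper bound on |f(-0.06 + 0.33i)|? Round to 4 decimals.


Step 1: g = f/3 maps D -> D with g(0) = 0, so by the Schwarz lemma |g(z)| <= |z|, i.e. |f(z)| <= 3|z|; this is sharp (f(z) = 3z).
Step 2: |z0|^2 = (-0.06)^2 + 0.33^2 = 0.1125
Step 3: |z0| = sqrt(0.1125) = 0.33541
Step 4: Best bound = 3 * |z0| = 3 * 0.33541 = 1.0062

1.0062


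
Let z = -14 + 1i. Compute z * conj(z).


Step 1: conj(z) = -14 - 1i
Step 2: z * conj(z) = (-14)^2 + 1^2
Step 3: = 196 + 1 = 197

197


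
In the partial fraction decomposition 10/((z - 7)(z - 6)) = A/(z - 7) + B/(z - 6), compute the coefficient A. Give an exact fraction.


Step 1: Multiply both sides by (z - 7) and set z = 7
Step 2: A = 10 / (7 - 6)
Step 3: A = 10 / 1
Step 4: A = 10

10


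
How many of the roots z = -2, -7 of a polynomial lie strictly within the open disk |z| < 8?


Step 1: Check each root:
  z = -2: |-2| = 2 < 8
  z = -7: |-7| = 7 < 8
Step 2: Count = 2

2


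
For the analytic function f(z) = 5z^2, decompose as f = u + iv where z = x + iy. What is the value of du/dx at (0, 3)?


Step 1: f(z) = 5(x+iy)^2 + 0
Step 2: u = 5(x^2 - y^2) + 0
Step 3: u_x = 10x + 0
Step 4: At (0, 3): u_x = 0 + 0 = 0

0


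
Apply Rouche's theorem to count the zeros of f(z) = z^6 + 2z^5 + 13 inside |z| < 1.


Step 1: On |z| = 1 the three terms have sizes |z^6| = 1^6 = 1, |2z^5| = 2*1^5 = 2, |13| = 13
Step 2: The dominant term is g(z) = 13; let h(z) = z^6 + 2z^5 so f = g + h
Step 3: On |z| = 1: |g| = 13 and |h| <= 1 + 2 = 3
Step 4: Since 13 > 3, |h| < |g| on |z| = 1, so by Rouche f has the same number of zeros as g inside |z| < 1
Step 5: g(z) = 13 is a nonzero constant with no zeros inside |z| < 1. Answer = 0

0


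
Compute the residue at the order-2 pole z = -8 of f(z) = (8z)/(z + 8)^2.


Step 1: Pole of order 2 at z = -8
Step 2: Res = lim d/dz [(z + 8)^2 * f(z)] as z -> -8
Step 3: (z + 8)^2 * f(z) = 8z
Step 4: d/dz[8z] = 8

8


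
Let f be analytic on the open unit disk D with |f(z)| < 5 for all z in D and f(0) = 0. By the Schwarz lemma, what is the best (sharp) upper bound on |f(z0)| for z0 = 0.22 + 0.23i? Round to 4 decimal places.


Step 1: g = f/5 maps D -> D with g(0) = 0, so by the Schwarz lemma |g(z)| <= |z|, i.e. |f(z)| <= 5|z|; this is sharp (f(z) = 5z).
Step 2: |z0|^2 = 0.22^2 + 0.23^2 = 0.1013
Step 3: |z0| = sqrt(0.1013) = 0.318277
Step 4: Best bound = 5 * |z0| = 5 * 0.318277 = 1.5914

1.5914


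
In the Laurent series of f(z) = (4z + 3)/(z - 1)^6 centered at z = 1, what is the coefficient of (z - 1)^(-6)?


Step 1: Write the numerator in powers of (z - 1): 4z + 3 = 4(z - 1) + (4*1 + 3) = 4(z - 1) + 7
Step 2: Divide by (z - 1)^6: f(z) = 7(z - 1)^(-6) + 4(z - 1)^(-5)
Step 3: This finite sum is the Laurent series of f about z = 1.
Step 4: Coefficient of (z - 1)^(-6) = 4*1 + 3 = 7

7


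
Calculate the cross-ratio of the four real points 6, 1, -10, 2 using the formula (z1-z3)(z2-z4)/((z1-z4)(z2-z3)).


Step 1: (z1-z3)(z2-z4) = 16 * (-1) = -16
Step 2: (z1-z4)(z2-z3) = 4 * 11 = 44
Step 3: Cross-ratio = -16/44 = -4/11

-4/11


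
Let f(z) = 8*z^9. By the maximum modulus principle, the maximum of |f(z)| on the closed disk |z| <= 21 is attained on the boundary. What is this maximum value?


Step 1: On |z| = 21, |f(z)| = 8 * |z|^9 = 8 * 21^9
Step 2: By maximum modulus principle, maximum is on boundary.
Step 3: Maximum = 8 * 794280046581 = 6354240372648

6354240372648


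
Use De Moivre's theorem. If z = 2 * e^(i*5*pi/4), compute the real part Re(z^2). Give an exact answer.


Step 1: By De Moivre's theorem, z^2 = 2^2 * e^(i*2*5*pi/4) = 4 * (cos(5*pi/2) + i*sin(5*pi/2))
Step 2: |z|^2 = 2^2 = 4
Step 3: Reduce the angle mod 2*pi: 5*pi/2 - 2*pi = pi/2
Step 4: cos(pi/2) = 0
Step 5: Re(z^2) = 4 * 0 = 0

0


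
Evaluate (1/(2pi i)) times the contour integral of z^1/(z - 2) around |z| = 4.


Step 1: f(z) = z^1, a = 2 is inside |z| = 4
Step 2: By Cauchy integral formula: (1/(2pi*i)) * integral = f(a)
Step 3: f(2) = 2^1 = 2

2


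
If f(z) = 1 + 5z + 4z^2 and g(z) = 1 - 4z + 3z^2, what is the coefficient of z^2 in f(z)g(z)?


Step 1: z^2 term in f*g comes from: (1)*(3z^2) + (5z)*(-4z) + (4z^2)*(1)
Step 2: = 3 - 20 + 4
Step 3: = -13

-13
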